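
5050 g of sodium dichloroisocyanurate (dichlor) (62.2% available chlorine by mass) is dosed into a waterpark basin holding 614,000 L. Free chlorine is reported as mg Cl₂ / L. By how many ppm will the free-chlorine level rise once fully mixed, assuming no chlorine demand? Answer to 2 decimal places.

5.12 ppm

Available chlorine delivered: 5050 g × 0.622 = 3141 g as Cl₂.
Concentration rise: 3141 g / 614,000 L = 5.116 mg/L = 5.12 ppm.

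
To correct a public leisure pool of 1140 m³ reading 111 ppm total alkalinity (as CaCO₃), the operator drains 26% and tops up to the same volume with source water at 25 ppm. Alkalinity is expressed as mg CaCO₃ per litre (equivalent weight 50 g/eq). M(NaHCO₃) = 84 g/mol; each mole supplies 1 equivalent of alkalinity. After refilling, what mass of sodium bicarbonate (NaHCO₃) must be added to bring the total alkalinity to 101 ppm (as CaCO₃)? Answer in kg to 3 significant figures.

23.7 kg

Volume: 1140 m³ = 1,140,000 L.
After draining 26% and refilling: 111 × 0.74 + 25 × 0.26 = 88.64 ppm.
Deficit to target: 101 − 88.64 = 12.36 mg/L.
As CaCO₃: 12.36 mg/L × 1,140,000 L = 14,090 g; ÷ 50 g/eq ÷ 1 = 281.8 mol NaHCO₃.
Mass: 281.8 × 84 = 23,670 g.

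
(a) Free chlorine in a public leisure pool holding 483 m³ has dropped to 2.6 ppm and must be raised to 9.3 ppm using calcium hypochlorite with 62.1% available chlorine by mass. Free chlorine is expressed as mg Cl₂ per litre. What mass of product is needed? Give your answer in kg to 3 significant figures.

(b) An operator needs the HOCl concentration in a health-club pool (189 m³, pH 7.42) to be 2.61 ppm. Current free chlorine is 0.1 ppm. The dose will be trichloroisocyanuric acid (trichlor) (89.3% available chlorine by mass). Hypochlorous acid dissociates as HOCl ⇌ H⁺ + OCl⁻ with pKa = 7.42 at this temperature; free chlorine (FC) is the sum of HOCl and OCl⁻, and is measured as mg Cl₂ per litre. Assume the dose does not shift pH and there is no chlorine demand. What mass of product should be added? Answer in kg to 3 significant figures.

(a) Volume: 483 m³ = 483,000 L.
(a) Chlorine deficit: 9.3 − 2.6 = 6.7 ppm = 6.7 mg/L as Cl₂.
(a) Cl₂ equivalent needed: 6.7 mg/L × 483,000 L = 3,236,000 mg = 3236 g.
(a) Product at 62.1% available chlorine: 3236 / 0.621 = 5211 g.

(b) Volume: 189 m³ = 189,000 L.
(b) [OCl⁻]/[HOCl] = 10^(pH − pKa) = 10^(7.42 − 7.42) = 1; fraction as HOCl = 1/(1 + 1) = 0.5.
(b) Free chlorine required for 2.61 ppm HOCl: 2.61 / 0.5 = 5.22 ppm.
(b) FC to add: 5.22 − 0.1 = 5.12 mg/L as Cl₂.
(b) Cl₂ equivalent: 5.12 mg/L × 189,000 L = 967.7 g.
(b) Product at 89.3% available Cl: 967.7 / 0.893 = 1084 g.

(a) 5.21 kg; (b) 1.08 kg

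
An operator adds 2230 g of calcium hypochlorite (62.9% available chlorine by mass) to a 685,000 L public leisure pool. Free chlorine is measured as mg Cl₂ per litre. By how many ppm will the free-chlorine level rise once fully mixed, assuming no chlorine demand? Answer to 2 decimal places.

Available chlorine delivered: 2230 g × 0.629 = 1403 g as Cl₂.
Concentration rise: 1403 g / 685,000 L = 2.048 mg/L = 2.05 ppm.

2.05 ppm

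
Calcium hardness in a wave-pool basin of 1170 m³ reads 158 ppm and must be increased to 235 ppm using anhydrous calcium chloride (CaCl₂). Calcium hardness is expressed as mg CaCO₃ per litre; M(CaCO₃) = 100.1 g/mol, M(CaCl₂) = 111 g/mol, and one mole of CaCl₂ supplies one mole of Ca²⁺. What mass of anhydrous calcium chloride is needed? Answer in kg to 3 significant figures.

Volume: 1170 m³ = 1,170,000 L.
Hardness to add: (235 − 158) = 77 mg/L as CaCO₃ × 1,170,000 L = 90,090 g as CaCO₃.
Moles of Ca²⁺ (1 mol Ca²⁺ ≡ 1 mol CaCO₃): 90,090 / 100.1 g/mol = 900 mol.
Mass of CaCl₂: 900 × 111 = 99,900 g.

99.9 kg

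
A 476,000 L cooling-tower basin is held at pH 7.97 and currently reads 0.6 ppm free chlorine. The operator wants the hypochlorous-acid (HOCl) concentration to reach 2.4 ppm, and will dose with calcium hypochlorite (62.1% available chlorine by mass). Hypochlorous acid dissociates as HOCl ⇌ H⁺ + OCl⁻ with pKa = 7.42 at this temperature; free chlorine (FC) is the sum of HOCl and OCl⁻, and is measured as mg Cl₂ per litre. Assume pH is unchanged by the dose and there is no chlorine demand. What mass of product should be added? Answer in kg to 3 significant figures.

[OCl⁻]/[HOCl] = 10^(pH − pKa) = 10^(7.97 − 7.42) = 3.548; fraction as HOCl = 1/(1 + 3.548) = 0.2199.
Free chlorine required for 2.4 ppm HOCl: 2.4 / 0.2199 = 10.92 ppm.
FC to add: 10.92 − 0.6 = 10.32 mg/L as Cl₂.
Cl₂ equivalent: 10.32 mg/L × 476,000 L = 4910 g.
Product at 62.1% available Cl: 4910 / 0.621 = 7907 g.

7.91 kg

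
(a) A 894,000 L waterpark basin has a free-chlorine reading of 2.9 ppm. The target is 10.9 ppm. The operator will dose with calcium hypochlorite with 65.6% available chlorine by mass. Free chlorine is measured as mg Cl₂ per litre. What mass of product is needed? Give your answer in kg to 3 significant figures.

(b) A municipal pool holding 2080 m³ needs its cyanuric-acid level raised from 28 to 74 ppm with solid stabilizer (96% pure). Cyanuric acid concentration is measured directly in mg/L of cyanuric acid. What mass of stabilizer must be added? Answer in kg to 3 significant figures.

(a) Chlorine deficit: 10.9 − 2.9 = 8 ppm = 8 mg/L as Cl₂.
(a) Cl₂ equivalent needed: 8 mg/L × 894,000 L = 7,152,000 mg = 7152 g.
(a) Product at 65.6% available chlorine: 7152 / 0.656 = 10,900 g.

(b) Volume: 2080 m³ = 2,080,000 L.
(b) CYA to add: (74 − 28) = 46 mg/L × 2,080,000 L = 95,680 g cyanuric acid.
(b) At 96% purity: 95,680 / 0.96 = 99,670 g product.

(a) 10.9 kg; (b) 99.7 kg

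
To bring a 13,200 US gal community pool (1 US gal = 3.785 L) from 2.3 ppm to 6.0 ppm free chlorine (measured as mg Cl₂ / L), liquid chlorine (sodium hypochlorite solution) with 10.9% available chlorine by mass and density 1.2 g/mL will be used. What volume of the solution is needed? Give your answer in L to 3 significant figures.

Volume: 13,200 US gal × 3.785 L/gal = 49,962 L.
Chlorine deficit: 6.0 − 2.3 = 3.7 ppm = 3.7 mg/L as Cl₂.
Cl₂ equivalent needed: 3.7 mg/L × 49,962 L = 184,900 mg = 184.9 g.
Product at 10.9% available chlorine: 184.9 / 0.109 = 1696 g.
Volume at density 1.2 g/mL: 1696 g ÷ 1.2 g/mL = 1413 mL.

1.41 L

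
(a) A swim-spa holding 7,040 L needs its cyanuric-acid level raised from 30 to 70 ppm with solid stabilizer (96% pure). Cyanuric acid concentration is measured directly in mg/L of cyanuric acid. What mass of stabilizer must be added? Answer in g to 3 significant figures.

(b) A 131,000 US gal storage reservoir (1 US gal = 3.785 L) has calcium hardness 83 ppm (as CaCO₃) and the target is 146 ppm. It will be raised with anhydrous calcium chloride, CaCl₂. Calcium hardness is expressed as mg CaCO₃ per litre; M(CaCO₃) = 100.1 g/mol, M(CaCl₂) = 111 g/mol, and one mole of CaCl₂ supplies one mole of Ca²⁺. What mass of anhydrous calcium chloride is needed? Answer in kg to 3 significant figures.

(a) 293 g; (b) 34.6 kg

(a) CYA to add: (70 − 30) = 40 mg/L × 7,040 L = 281.6 g cyanuric acid.
(a) At 96% purity: 281.6 / 0.96 = 293.3 g product.

(b) Volume: 131,000 US gal × 3.785 L/gal = 495,835 L.
(b) Hardness to add: (146 − 83) = 63 mg/L as CaCO₃ × 495,835 L = 31,240 g as CaCO₃.
(b) Moles of Ca²⁺ (1 mol Ca²⁺ ≡ 1 mol CaCO₃): 31,240 / 100.1 g/mol = 312.1 mol.
(b) Mass of CaCl₂: 312.1 × 111 = 34,640 g.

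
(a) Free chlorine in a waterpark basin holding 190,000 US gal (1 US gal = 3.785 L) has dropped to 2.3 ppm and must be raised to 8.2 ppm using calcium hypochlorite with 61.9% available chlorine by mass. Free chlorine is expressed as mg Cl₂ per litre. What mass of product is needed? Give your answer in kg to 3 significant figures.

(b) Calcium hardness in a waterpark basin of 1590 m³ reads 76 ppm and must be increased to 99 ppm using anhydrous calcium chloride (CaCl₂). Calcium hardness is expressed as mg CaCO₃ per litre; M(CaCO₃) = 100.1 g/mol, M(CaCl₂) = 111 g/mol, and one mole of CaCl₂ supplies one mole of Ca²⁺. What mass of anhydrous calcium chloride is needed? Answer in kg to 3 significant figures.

(a) 6.85 kg; (b) 40.6 kg

(a) Volume: 190,000 US gal × 3.785 L/gal = 719,150 L.
(a) Chlorine deficit: 8.2 − 2.3 = 5.9 ppm = 5.9 mg/L as Cl₂.
(a) Cl₂ equivalent needed: 5.9 mg/L × 719,150 L = 4,243,000 mg = 4243 g.
(a) Product at 61.9% available chlorine: 4243 / 0.619 = 6855 g.

(b) Volume: 1590 m³ = 1,590,000 L.
(b) Hardness to add: (99 − 76) = 23 mg/L as CaCO₃ × 1,590,000 L = 36,570 g as CaCO₃.
(b) Moles of Ca²⁺ (1 mol Ca²⁺ ≡ 1 mol CaCO₃): 36,570 / 100.1 g/mol = 365.3 mol.
(b) Mass of CaCl₂: 365.3 × 111 = 40,550 g.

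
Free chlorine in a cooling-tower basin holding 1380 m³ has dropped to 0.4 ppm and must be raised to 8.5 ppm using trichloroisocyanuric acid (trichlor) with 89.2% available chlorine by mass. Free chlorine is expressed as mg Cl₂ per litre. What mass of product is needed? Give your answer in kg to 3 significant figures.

Volume: 1380 m³ = 1,380,000 L.
Chlorine deficit: 8.5 − 0.4 = 8.1 ppm = 8.1 mg/L as Cl₂.
Cl₂ equivalent needed: 8.1 mg/L × 1,380,000 L = 11,180,000 mg = 11,180 g.
Product at 89.2% available chlorine: 11,180 / 0.892 = 12,530 g.

12.5 kg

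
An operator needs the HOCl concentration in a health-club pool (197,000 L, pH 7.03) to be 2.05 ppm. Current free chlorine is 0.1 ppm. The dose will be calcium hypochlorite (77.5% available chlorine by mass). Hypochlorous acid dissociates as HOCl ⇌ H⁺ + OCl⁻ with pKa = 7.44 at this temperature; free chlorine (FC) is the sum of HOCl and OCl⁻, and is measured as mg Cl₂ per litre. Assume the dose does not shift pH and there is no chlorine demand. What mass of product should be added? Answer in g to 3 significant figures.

698 g

[OCl⁻]/[HOCl] = 10^(pH − pKa) = 10^(7.03 − 7.44) = 0.389; fraction as HOCl = 1/(1 + 0.389) = 0.7199.
Free chlorine required for 2.05 ppm HOCl: 2.05 / 0.7199 = 2.848 ppm.
FC to add: 2.848 − 0.1 = 2.748 mg/L as Cl₂.
Cl₂ equivalent: 2.748 mg/L × 197,000 L = 541.3 g.
Product at 77.5% available Cl: 541.3 / 0.775 = 698.4 g.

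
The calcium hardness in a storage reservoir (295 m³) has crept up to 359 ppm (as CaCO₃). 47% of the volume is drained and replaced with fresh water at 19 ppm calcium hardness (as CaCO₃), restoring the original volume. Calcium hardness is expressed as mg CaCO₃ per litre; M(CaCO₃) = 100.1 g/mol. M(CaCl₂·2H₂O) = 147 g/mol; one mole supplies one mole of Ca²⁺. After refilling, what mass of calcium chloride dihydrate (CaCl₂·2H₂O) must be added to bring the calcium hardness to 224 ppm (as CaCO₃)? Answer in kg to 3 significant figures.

10.7 kg

Volume: 295 m³ = 295,000 L.
After draining 47% and refilling: 359 × 0.53 + 19 × 0.47 = 199.2 ppm.
Deficit to target: 224 − 199.2 = 24.8 mg/L.
As CaCO₃: 24.8 mg/L × 295,000 L = 7316 g; ÷ 100.1 = 73.09 mol Ca²⁺.
Mass: 73.09 × 147 = 10,740 g.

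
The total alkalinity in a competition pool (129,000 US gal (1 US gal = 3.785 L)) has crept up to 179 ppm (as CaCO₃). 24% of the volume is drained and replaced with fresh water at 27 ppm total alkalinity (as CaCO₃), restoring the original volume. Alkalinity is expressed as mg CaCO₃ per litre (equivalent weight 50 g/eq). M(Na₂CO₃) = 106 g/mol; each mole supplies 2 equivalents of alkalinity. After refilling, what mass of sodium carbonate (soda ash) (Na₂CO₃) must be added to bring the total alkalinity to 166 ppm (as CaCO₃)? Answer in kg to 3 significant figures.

12.2 kg

Volume: 129,000 US gal × 3.785 L/gal = 488,265 L.
After draining 24% and refilling: 179 × 0.76 + 27 × 0.24 = 142.52 ppm.
Deficit to target: 166 − 142.52 = 23.48 mg/L.
As CaCO₃: 23.48 mg/L × 488,265 L = 11,460 g; ÷ 50 g/eq ÷ 2 = 114.6 mol Na₂CO₃.
Mass: 114.6 × 106 = 12,150 g.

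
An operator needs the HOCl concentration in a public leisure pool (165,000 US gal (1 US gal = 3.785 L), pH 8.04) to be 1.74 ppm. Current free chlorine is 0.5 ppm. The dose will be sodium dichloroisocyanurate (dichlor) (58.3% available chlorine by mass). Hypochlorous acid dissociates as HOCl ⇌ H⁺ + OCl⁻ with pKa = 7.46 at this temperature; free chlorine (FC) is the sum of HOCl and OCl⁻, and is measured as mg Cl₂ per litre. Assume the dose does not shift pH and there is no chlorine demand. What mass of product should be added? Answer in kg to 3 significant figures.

8.41 kg

Volume: 165,000 US gal × 3.785 L/gal = 624,525 L.
[OCl⁻]/[HOCl] = 10^(pH − pKa) = 10^(8.04 − 7.46) = 3.802; fraction as HOCl = 1/(1 + 3.802) = 0.2083.
Free chlorine required for 1.74 ppm HOCl: 1.74 / 0.2083 = 8.355 ppm.
FC to add: 8.355 − 0.5 = 7.855 mg/L as Cl₂.
Cl₂ equivalent: 7.855 mg/L × 624,525 L = 4906 g.
Product at 58.3% available Cl: 4906 / 0.583 = 8415 g.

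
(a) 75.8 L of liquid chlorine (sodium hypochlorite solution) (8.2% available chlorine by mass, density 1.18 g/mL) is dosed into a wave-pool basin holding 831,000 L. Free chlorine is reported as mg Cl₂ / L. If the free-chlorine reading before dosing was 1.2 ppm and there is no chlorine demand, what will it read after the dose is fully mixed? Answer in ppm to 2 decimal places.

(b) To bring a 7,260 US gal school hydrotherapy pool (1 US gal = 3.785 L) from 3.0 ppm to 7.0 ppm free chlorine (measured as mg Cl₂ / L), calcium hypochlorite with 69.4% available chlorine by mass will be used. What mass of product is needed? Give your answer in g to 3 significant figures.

(a) 10.03 ppm; (b) 158 g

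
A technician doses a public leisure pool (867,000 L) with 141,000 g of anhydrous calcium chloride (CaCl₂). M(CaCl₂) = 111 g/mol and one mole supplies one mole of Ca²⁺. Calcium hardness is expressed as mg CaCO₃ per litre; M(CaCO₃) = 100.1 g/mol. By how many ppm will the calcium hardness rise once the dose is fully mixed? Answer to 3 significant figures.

Moles of Ca²⁺: 141,000 g ÷ 111 g/mol = 1270 mol.
As CaCO₃: 1270 mol × 100.1 g/mol = 127,200 g.
Rise: 127,200 g / 867,000 L × 1000 = 146.7 mg/L.

147 ppm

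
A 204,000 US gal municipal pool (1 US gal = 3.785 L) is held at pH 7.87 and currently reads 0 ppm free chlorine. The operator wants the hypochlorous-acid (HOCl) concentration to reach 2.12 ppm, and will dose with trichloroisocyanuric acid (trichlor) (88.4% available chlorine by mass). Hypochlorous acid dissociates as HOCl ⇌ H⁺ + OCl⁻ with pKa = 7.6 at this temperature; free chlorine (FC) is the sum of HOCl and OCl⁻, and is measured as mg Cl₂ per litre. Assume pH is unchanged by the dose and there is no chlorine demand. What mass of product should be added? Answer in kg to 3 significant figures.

5.30 kg

Volume: 204,000 US gal × 3.785 L/gal = 772,140 L.
[OCl⁻]/[HOCl] = 10^(pH − pKa) = 10^(7.87 − 7.6) = 1.862; fraction as HOCl = 1/(1 + 1.862) = 0.3494.
Free chlorine required for 2.12 ppm HOCl: 2.12 / 0.3494 = 6.068 ppm.
FC to add: 6.068 − 0 = 6.068 mg/L as Cl₂.
Cl₂ equivalent: 6.068 mg/L × 772,140 L = 4685 g.
Product at 88.4% available Cl: 4685 / 0.884 = 5300 g.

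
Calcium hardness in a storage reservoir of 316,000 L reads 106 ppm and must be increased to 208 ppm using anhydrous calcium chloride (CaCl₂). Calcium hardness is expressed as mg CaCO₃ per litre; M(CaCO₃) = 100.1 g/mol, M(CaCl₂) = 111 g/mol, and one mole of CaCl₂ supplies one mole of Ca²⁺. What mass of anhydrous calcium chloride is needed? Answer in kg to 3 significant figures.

Hardness to add: (208 − 106) = 102 mg/L as CaCO₃ × 316,000 L = 32,230 g as CaCO₃.
Moles of Ca²⁺ (1 mol Ca²⁺ ≡ 1 mol CaCO₃): 32,230 / 100.1 g/mol = 322 mol.
Mass of CaCl₂: 322 × 111 = 35,740 g.

35.7 kg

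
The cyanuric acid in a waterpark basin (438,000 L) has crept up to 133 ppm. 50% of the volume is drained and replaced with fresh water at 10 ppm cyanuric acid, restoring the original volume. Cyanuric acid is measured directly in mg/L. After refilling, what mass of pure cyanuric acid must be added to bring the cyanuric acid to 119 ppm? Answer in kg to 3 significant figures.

20.8 kg

After draining 50% and refilling: 133 × 0.50 + 10 × 0.50 = 71.5 ppm.
Deficit to target: 119 − 71.5 = 47.5 mg/L.
Mass: 47.5 mg/L × 438,000 L = 20,800 g cyanuric acid.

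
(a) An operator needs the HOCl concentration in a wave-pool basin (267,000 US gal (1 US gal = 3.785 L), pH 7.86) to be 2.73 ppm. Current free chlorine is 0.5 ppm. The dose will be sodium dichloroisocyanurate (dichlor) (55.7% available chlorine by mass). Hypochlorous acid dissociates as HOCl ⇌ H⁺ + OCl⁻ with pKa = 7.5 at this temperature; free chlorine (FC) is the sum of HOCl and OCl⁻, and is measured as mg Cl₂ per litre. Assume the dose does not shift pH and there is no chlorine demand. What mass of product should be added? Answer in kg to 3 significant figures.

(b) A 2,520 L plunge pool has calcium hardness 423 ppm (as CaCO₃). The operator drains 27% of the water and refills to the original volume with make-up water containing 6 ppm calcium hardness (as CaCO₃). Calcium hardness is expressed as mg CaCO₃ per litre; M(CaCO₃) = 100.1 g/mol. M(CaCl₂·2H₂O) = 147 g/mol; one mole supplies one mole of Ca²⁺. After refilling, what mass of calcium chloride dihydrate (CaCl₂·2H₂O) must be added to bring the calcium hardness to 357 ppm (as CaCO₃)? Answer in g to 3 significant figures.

(a) Volume: 267,000 US gal × 3.785 L/gal = 1,010,595 L.
(a) [OCl⁻]/[HOCl] = 10^(pH − pKa) = 10^(7.86 − 7.5) = 2.291; fraction as HOCl = 1/(1 + 2.291) = 0.3039.
(a) Free chlorine required for 2.73 ppm HOCl: 2.73 / 0.3039 = 8.984 ppm.
(a) FC to add: 8.984 − 0.5 = 8.484 mg/L as Cl₂.
(a) Cl₂ equivalent: 8.484 mg/L × 1,010,595 L = 8574 g.
(a) Product at 55.7% available Cl: 8574 / 0.557 = 15,390 g.

(b) After draining 27% and refilling: 423 × 0.73 + 6 × 0.27 = 310.41 ppm.
(b) Deficit to target: 357 − 310.41 = 46.59 mg/L.
(b) As CaCO₃: 46.59 mg/L × 2,520 L = 117.4 g; ÷ 100.1 = 1.173 mol Ca²⁺.
(b) Mass: 1.173 × 147 = 172.4 g.

(a) 15.4 kg; (b) 172 g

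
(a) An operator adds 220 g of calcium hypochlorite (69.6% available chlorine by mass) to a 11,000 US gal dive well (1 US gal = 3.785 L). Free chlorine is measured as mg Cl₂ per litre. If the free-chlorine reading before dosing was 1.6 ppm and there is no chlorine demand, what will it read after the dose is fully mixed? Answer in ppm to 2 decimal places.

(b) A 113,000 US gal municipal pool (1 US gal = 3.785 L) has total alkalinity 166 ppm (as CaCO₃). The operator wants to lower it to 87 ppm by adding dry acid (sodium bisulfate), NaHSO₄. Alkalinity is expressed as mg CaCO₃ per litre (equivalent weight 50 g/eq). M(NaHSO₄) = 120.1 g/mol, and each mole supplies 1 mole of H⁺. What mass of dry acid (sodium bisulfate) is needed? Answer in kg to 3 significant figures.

(a) Volume: 11,000 US gal × 3.785 L/gal = 41,635 L.
(a) Available chlorine delivered: 220 g × 0.696 = 153.1 g as Cl₂.
(a) Concentration rise: 153.1 g / 41,635 L = 3.678 mg/L = 3.68 ppm.
(a) Final FC: 1.6 + 3.68 = 5.28 ppm.

(b) Volume: 113,000 US gal × 3.785 L/gal = 427,705 L.
(b) Alkalinity to neutralize: (166 − 87) = 79 mg/L as CaCO₃ × 427,705 L = 33,790 g as CaCO₃.
(b) Equivalents of H⁺ required: 33,790 ÷ 50 g/eq = 675.8 eq = 675.8 mol NaHSO₄.
(b) Mass of NaHSO₄: 675.8 × 120.1 = 81,160 g.

(a) 5.28 ppm; (b) 81.2 kg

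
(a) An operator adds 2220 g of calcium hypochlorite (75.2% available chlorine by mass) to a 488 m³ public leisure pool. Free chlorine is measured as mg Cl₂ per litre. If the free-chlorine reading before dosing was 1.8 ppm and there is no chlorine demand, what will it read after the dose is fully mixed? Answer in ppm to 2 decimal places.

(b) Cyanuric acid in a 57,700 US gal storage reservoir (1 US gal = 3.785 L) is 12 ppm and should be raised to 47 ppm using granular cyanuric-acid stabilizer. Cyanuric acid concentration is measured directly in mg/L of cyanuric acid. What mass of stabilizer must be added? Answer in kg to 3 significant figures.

(a) 5.22 ppm; (b) 7.64 kg

(a) Volume: 488 m³ = 488,000 L.
(a) Available chlorine delivered: 2220 g × 0.752 = 1669 g as Cl₂.
(a) Concentration rise: 1669 g / 488,000 L = 3.421 mg/L = 3.42 ppm.
(a) Final FC: 1.8 + 3.42 = 5.22 ppm.

(b) Volume: 57,700 US gal × 3.785 L/gal = 218,394 L.
(b) CYA to add: (47 − 12) = 35 mg/L × 218,394 L = 7644 g cyanuric acid.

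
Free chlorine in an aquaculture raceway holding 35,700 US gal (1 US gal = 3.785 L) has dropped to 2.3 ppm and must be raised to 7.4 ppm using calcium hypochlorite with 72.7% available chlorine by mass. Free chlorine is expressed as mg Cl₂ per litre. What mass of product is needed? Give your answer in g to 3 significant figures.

Volume: 35,700 US gal × 3.785 L/gal = 135,124 L.
Chlorine deficit: 7.4 − 2.3 = 5.1 ppm = 5.1 mg/L as Cl₂.
Cl₂ equivalent needed: 5.1 mg/L × 135,124 L = 689,100 mg = 689.1 g.
Product at 72.7% available chlorine: 689.1 / 0.727 = 947.9 g.

948 g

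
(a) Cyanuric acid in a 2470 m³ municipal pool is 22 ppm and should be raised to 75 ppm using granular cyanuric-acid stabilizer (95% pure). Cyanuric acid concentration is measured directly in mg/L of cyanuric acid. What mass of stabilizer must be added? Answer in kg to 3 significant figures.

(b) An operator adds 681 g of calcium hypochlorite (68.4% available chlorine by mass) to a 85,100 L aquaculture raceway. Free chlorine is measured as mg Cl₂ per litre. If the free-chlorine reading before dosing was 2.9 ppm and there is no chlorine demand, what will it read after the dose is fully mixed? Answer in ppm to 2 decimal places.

(a) 138 kg; (b) 8.37 ppm

(a) Volume: 2470 m³ = 2,470,000 L.
(a) CYA to add: (75 − 22) = 53 mg/L × 2,470,000 L = 130,900 g cyanuric acid.
(a) At 95% purity: 130,900 / 0.95 = 137,800 g product.

(b) Available chlorine delivered: 681 g × 0.684 = 465.8 g as Cl₂.
(b) Concentration rise: 465.8 g / 85,100 L = 5.474 mg/L = 5.47 ppm.
(b) Final FC: 2.9 + 5.47 = 8.37 ppm.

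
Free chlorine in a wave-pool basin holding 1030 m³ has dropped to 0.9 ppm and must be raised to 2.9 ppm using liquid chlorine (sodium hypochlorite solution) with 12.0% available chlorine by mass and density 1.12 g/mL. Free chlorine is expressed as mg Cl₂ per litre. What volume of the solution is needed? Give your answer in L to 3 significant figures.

15.3 L

Volume: 1030 m³ = 1,030,000 L.
Chlorine deficit: 2.9 − 0.9 = 2 ppm = 2 mg/L as Cl₂.
Cl₂ equivalent needed: 2 mg/L × 1,030,000 L = 2,060,000 mg = 2060 g.
Product at 12.0% available chlorine: 2060 / 0.12 = 17,170 g.
Volume at density 1.12 g/mL: 17,170 g ÷ 1.12 g/mL = 15,330 mL.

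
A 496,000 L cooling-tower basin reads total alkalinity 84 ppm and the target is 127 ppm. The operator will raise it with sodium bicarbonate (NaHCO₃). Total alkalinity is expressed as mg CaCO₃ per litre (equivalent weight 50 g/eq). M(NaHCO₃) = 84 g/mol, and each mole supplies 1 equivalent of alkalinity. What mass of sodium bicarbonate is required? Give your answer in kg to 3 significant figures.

Alkalinity to add: (127 − 84) = 43 mg/L as CaCO₃ × 496,000 L = 21,330 g as CaCO₃.
Equivalents: 21,330 g ÷ 50 g/eq = 426.6 eq.
NaHCO₃ supplies 1 eq per mole → 426.6 mol.
Mass: 426.6 mol × 84 g/mol = 35,830 g.

35.8 kg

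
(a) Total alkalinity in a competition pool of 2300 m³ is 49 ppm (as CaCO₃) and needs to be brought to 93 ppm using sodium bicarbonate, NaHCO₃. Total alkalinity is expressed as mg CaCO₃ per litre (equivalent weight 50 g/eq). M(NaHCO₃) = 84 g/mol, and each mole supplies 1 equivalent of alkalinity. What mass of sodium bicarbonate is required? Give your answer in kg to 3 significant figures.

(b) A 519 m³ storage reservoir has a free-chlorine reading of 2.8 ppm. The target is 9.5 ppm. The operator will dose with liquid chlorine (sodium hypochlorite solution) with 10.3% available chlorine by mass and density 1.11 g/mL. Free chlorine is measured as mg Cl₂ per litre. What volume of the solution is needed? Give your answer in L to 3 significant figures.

(a) 170 kg; (b) 30.4 L

(a) Volume: 2300 m³ = 2,300,000 L.
(a) Alkalinity to add: (93 − 49) = 44 mg/L as CaCO₃ × 2,300,000 L = 101,200 g as CaCO₃.
(a) Equivalents: 101,200 g ÷ 50 g/eq = 2024 eq.
(a) NaHCO₃ supplies 1 eq per mole → 2024 mol.
(a) Mass: 2024 mol × 84 g/mol = 170,000 g.

(b) Volume: 519 m³ = 519,000 L.
(b) Chlorine deficit: 9.5 − 2.8 = 6.7 ppm = 6.7 mg/L as Cl₂.
(b) Cl₂ equivalent needed: 6.7 mg/L × 519,000 L = 3,477,000 mg = 3477 g.
(b) Product at 10.3% available chlorine: 3477 / 0.103 = 33,760 g.
(b) Volume at density 1.11 g/mL: 33,760 g ÷ 1.11 g/mL = 30,410 mL.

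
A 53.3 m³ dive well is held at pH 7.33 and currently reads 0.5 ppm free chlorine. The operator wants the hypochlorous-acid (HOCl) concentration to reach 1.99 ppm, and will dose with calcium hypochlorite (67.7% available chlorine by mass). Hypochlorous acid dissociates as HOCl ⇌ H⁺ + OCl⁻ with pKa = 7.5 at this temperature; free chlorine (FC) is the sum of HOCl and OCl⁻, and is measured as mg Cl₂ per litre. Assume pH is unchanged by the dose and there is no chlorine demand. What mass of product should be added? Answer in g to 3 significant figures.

Volume: 53.3 m³ = 53,300 L.
[OCl⁻]/[HOCl] = 10^(pH − pKa) = 10^(7.33 − 7.5) = 0.6761; fraction as HOCl = 1/(1 + 0.6761) = 0.5966.
Free chlorine required for 1.99 ppm HOCl: 1.99 / 0.5966 = 3.335 ppm.
FC to add: 3.335 − 0.5 = 2.835 mg/L as Cl₂.
Cl₂ equivalent: 2.835 mg/L × 53,300 L = 151.1 g.
Product at 67.7% available Cl: 151.1 / 0.677 = 223.2 g.

223 g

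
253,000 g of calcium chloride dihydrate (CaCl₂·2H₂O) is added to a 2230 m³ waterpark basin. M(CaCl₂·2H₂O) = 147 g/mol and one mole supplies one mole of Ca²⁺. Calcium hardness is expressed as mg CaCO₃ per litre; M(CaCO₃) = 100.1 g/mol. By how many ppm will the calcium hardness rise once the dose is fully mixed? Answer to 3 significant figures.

Volume: 2230 m³ = 2,230,000 L.
Moles of Ca²⁺: 253,000 g ÷ 147 g/mol = 1721 mol.
As CaCO₃: 1721 mol × 100.1 g/mol = 172,300 g.
Rise: 172,300 g / 2,230,000 L × 1000 = 77.26 mg/L.

77.3 ppm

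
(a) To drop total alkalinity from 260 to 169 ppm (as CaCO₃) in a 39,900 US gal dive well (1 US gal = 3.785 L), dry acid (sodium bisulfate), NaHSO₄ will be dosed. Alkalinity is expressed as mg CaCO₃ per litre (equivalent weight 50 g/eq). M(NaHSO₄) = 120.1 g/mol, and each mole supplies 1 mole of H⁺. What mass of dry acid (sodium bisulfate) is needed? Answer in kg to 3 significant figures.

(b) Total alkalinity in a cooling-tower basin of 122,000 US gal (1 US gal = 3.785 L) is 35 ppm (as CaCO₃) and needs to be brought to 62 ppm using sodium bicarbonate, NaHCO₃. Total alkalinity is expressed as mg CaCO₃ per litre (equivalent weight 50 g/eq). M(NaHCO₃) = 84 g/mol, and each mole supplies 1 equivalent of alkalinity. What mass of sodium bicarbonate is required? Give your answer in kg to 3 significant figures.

(a) 33.0 kg; (b) 20.9 kg

(a) Volume: 39,900 US gal × 3.785 L/gal = 151,022 L.
(a) Alkalinity to neutralize: (260 − 169) = 91 mg/L as CaCO₃ × 151,022 L = 13,740 g as CaCO₃.
(a) Equivalents of H⁺ required: 13,740 ÷ 50 g/eq = 274.9 eq = 274.9 mol NaHSO₄.
(a) Mass of NaHSO₄: 274.9 × 120.1 = 33,010 g.

(b) Volume: 122,000 US gal × 3.785 L/gal = 461,770 L.
(b) Alkalinity to add: (62 − 35) = 27 mg/L as CaCO₃ × 461,770 L = 12,470 g as CaCO₃.
(b) Equivalents: 12,470 g ÷ 50 g/eq = 249.4 eq.
(b) NaHCO₃ supplies 1 eq per mole → 249.4 mol.
(b) Mass: 249.4 mol × 84 g/mol = 20,950 g.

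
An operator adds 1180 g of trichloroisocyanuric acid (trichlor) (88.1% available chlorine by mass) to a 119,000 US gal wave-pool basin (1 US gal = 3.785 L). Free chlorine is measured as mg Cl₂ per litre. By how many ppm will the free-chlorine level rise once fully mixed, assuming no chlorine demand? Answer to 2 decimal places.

2.31 ppm

Volume: 119,000 US gal × 3.785 L/gal = 450,415 L.
Available chlorine delivered: 1180 g × 0.881 = 1040 g as Cl₂.
Concentration rise: 1040 g / 450,415 L = 2.308 mg/L = 2.31 ppm.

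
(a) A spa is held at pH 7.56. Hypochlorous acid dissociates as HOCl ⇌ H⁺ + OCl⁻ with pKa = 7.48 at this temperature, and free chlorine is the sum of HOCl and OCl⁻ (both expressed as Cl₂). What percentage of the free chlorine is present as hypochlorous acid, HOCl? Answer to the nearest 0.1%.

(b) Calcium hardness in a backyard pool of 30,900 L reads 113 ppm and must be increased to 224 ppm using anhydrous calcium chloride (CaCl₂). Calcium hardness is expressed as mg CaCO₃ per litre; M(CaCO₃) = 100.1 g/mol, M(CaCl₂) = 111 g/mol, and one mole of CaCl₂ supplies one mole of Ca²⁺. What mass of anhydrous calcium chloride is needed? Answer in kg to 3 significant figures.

(a) [OCl⁻]/[HOCl] = 10^(pH − pKa) = 10^(7.56 − 7.48) = 10^0.08 = 1.202.
(a) Fraction as HOCl = 1 / (1 + 1.202) = 0.4541.

(b) Hardness to add: (224 − 113) = 111 mg/L as CaCO₃ × 30,900 L = 3430 g as CaCO₃.
(b) Moles of Ca²⁺ (1 mol Ca²⁺ ≡ 1 mol CaCO₃): 3430 / 100.1 g/mol = 34.26 mol.
(b) Mass of CaCl₂: 34.26 × 111 = 3803 g.

(a) 45.4%; (b) 3.80 kg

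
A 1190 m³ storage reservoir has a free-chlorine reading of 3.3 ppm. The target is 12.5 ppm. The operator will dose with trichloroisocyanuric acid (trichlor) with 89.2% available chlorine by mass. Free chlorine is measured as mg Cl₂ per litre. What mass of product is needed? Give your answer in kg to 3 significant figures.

12.3 kg

Volume: 1190 m³ = 1,190,000 L.
Chlorine deficit: 12.5 − 3.3 = 9.2 ppm = 9.2 mg/L as Cl₂.
Cl₂ equivalent needed: 9.2 mg/L × 1,190,000 L = 10,950,000 mg = 10,950 g.
Product at 89.2% available chlorine: 10,950 / 0.892 = 12,270 g.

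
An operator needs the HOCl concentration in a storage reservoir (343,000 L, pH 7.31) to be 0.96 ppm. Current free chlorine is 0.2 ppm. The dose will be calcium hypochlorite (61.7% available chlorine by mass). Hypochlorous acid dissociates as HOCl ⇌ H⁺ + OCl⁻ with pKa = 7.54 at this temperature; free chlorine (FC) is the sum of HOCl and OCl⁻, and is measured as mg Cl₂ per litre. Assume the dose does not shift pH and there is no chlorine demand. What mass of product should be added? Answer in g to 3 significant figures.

737 g

[OCl⁻]/[HOCl] = 10^(pH − pKa) = 10^(7.31 − 7.54) = 0.5888; fraction as HOCl = 1/(1 + 0.5888) = 0.6294.
Free chlorine required for 0.96 ppm HOCl: 0.96 / 0.6294 = 1.525 ppm.
FC to add: 1.525 − 0.2 = 1.325 mg/L as Cl₂.
Cl₂ equivalent: 1.325 mg/L × 343,000 L = 454.6 g.
Product at 61.7% available Cl: 454.6 / 0.617 = 736.7 g.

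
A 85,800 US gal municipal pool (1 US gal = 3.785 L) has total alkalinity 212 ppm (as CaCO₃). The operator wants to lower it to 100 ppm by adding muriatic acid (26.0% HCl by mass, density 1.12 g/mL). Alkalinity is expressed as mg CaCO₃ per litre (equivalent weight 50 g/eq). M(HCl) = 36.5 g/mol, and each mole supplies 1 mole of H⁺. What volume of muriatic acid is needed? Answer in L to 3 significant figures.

Volume: 85,800 US gal × 3.785 L/gal = 324,753 L.
Alkalinity to neutralize: (212 − 100) = 112 mg/L as CaCO₃ × 324,753 L = 36,370 g as CaCO₃.
Equivalents of H⁺ required: 36,370 ÷ 50 g/eq = 727.4 eq = 727.4 mol HCl.
Mass of HCl: 727.4 × 36.5 = 26,550 g.
Mass of 26.0% solution: 26,550 / 0.26 = 102,100 g.
Volume: 102,100 g ÷ 1.12 g/mL = 91,180 mL.

91.2 L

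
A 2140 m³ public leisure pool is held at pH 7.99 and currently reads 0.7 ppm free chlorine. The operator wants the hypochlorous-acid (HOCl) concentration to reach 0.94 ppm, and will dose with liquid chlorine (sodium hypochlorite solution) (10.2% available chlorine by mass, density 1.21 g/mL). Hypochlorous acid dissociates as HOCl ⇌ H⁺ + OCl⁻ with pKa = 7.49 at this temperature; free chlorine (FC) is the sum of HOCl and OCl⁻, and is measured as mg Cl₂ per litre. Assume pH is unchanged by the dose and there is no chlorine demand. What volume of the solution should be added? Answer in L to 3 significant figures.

Volume: 2140 m³ = 2,140,000 L.
[OCl⁻]/[HOCl] = 10^(pH − pKa) = 10^(7.99 − 7.49) = 3.162; fraction as HOCl = 1/(1 + 3.162) = 0.2403.
Free chlorine required for 0.94 ppm HOCl: 0.94 / 0.2403 = 3.913 ppm.
FC to add: 3.913 − 0.7 = 3.213 mg/L as Cl₂.
Cl₂ equivalent: 3.213 mg/L × 2,140,000 L = 6875 g.
Product at 10.2% available Cl: 6875 / 0.102 = 67,400 g.
Volume: 67,400 g ÷ 1.21 g/mL = 55,700 mL.

55.7 L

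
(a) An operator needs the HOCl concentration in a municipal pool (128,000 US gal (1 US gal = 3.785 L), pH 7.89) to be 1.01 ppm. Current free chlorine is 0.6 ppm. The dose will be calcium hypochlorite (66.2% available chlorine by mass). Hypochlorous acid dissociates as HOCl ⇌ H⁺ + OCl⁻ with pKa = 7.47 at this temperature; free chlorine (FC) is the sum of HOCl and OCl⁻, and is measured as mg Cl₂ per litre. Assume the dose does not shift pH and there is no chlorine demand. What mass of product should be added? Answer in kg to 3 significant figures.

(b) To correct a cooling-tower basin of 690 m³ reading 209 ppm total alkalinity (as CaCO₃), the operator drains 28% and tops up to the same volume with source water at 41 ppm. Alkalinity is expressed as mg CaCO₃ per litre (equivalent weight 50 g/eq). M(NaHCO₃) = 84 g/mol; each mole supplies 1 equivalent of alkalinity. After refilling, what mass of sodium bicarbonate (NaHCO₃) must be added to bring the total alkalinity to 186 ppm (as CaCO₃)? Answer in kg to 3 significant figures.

(a) 2.24 kg; (b) 27.9 kg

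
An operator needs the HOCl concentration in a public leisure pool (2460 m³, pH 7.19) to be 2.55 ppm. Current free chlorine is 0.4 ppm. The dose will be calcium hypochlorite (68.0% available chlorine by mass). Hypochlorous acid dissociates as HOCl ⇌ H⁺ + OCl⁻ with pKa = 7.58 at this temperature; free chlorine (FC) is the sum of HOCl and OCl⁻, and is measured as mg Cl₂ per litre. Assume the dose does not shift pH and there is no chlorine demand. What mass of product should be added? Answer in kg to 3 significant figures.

Volume: 2460 m³ = 2,460,000 L.
[OCl⁻]/[HOCl] = 10^(pH − pKa) = 10^(7.19 − 7.58) = 0.4074; fraction as HOCl = 1/(1 + 0.4074) = 0.7105.
Free chlorine required for 2.55 ppm HOCl: 2.55 / 0.7105 = 3.589 ppm.
FC to add: 3.589 − 0.4 = 3.189 mg/L as Cl₂.
Cl₂ equivalent: 3.189 mg/L × 2,460,000 L = 7844 g.
Product at 68.0% available Cl: 7844 / 0.68 = 11,540 g.

11.5 kg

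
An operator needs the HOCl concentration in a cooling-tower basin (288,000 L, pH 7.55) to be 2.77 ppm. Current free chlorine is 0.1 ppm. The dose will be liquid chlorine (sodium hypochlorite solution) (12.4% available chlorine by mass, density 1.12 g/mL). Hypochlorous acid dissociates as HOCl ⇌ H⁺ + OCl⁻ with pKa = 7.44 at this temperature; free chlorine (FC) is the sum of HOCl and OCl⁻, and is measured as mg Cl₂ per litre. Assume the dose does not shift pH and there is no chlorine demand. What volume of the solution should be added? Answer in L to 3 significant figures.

[OCl⁻]/[HOCl] = 10^(pH − pKa) = 10^(7.55 − 7.44) = 1.288; fraction as HOCl = 1/(1 + 1.288) = 0.437.
Free chlorine required for 2.77 ppm HOCl: 2.77 / 0.437 = 6.338 ppm.
FC to add: 6.338 − 0.1 = 6.238 mg/L as Cl₂.
Cl₂ equivalent: 6.238 mg/L × 288,000 L = 1797 g.
Product at 12.4% available Cl: 1797 / 0.124 = 14,490 g.
Volume: 14,490 g ÷ 1.12 g/mL = 12,940 mL.

12.9 L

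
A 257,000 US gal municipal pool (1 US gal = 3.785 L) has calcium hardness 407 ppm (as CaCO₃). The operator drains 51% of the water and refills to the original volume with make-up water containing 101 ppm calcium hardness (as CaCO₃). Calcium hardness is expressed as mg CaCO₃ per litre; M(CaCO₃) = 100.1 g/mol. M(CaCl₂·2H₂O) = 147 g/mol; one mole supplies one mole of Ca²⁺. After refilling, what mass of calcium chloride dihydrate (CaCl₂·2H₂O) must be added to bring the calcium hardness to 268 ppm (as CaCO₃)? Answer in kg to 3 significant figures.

24.4 kg

Volume: 257,000 US gal × 3.785 L/gal = 972,745 L.
After draining 51% and refilling: 407 × 0.49 + 101 × 0.51 = 250.94 ppm.
Deficit to target: 268 − 250.94 = 17.06 mg/L.
As CaCO₃: 17.06 mg/L × 972,745 L = 16,600 g; ÷ 100.1 = 165.8 mol Ca²⁺.
Mass: 165.8 × 147 = 24,370 g.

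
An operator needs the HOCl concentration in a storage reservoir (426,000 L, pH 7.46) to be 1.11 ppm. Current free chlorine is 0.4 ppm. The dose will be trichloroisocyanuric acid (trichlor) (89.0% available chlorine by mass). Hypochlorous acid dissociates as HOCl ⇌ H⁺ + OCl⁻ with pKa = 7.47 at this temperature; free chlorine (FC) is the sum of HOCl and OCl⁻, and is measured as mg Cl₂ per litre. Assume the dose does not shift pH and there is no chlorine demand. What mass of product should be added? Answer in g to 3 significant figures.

859 g

[OCl⁻]/[HOCl] = 10^(pH − pKa) = 10^(7.46 − 7.47) = 0.9772; fraction as HOCl = 1/(1 + 0.9772) = 0.5058.
Free chlorine required for 1.11 ppm HOCl: 1.11 / 0.5058 = 2.195 ppm.
FC to add: 2.195 − 0.4 = 1.795 mg/L as Cl₂.
Cl₂ equivalent: 1.795 mg/L × 426,000 L = 764.6 g.
Product at 89.0% available Cl: 764.6 / 0.89 = 859.1 g.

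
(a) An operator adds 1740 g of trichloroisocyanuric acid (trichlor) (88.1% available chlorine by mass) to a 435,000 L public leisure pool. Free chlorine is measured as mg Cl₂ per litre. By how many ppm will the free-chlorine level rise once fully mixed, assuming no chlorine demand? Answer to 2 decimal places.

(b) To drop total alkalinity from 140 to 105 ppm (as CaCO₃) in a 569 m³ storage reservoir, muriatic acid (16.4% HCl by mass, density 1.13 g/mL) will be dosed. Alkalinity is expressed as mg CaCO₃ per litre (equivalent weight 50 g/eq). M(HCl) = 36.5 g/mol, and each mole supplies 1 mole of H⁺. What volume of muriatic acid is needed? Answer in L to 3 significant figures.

(a) 3.52 ppm; (b) 78.4 L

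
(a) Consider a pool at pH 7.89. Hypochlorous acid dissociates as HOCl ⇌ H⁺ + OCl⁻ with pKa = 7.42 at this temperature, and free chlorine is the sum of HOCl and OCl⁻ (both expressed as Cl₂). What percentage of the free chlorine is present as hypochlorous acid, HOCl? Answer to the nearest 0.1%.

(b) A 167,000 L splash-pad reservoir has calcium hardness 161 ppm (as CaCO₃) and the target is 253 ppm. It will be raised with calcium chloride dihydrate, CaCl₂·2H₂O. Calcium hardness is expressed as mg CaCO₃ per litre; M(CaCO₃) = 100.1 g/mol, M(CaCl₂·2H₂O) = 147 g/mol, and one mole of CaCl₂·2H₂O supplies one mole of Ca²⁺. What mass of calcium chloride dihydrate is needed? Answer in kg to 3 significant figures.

(a) 25.3%; (b) 22.6 kg

(a) [OCl⁻]/[HOCl] = 10^(pH − pKa) = 10^(7.89 − 7.42) = 10^0.47 = 2.951.
(a) Fraction as HOCl = 1 / (1 + 2.951) = 0.2531.

(b) Hardness to add: (253 − 161) = 92 mg/L as CaCO₃ × 167,000 L = 15,360 g as CaCO₃.
(b) Moles of Ca²⁺ (1 mol Ca²⁺ ≡ 1 mol CaCO₃): 15,360 / 100.1 g/mol = 153.5 mol.
(b) Mass of CaCl₂·2H₂O: 153.5 × 147 = 22,560 g.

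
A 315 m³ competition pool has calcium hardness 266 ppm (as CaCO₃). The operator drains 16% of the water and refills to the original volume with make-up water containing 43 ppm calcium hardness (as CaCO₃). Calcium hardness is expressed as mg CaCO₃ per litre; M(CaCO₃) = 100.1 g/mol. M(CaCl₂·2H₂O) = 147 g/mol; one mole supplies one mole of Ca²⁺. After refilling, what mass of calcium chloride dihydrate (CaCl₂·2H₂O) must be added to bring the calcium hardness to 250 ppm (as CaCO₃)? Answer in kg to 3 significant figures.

Volume: 315 m³ = 315,000 L.
After draining 16% and refilling: 266 × 0.84 + 43 × 0.16 = 230.32 ppm.
Deficit to target: 250 − 230.32 = 19.68 mg/L.
As CaCO₃: 19.68 mg/L × 315,000 L = 6199 g; ÷ 100.1 = 61.93 mol Ca²⁺.
Mass: 61.93 × 147 = 9104 g.

9.10 kg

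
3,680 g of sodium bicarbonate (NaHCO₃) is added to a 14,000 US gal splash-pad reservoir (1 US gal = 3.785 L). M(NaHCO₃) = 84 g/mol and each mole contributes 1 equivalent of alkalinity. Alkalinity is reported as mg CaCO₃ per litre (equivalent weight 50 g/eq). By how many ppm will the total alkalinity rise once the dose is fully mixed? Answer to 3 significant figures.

41.3 ppm

Volume: 14,000 US gal × 3.785 L/gal = 52,990 L.
Moles of NaHCO₃: 3,680 g ÷ 84 g/mol = 43.81 mol → 43.81 eq of alkalinity.
As CaCO₃: 43.81 eq × 50 g/eq = 2190 g.
Rise: 2190 g / 52,990 L × 1000 = 41.34 mg/L.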